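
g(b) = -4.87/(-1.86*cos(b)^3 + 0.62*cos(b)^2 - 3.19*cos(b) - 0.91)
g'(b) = -4.87*(-5.58*sin(b)*cos(b)^2 + 1.24*sin(b)*cos(b) - 3.19*sin(b))/(-1.86*cos(b)^3 + 0.62*cos(b)^2 - 3.19*cos(b) - 0.91)^2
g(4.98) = 2.79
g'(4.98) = -5.02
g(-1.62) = 6.48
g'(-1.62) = -28.13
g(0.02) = 0.91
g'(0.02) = 0.03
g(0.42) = 1.03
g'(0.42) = 0.60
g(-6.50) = 0.94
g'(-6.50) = -0.29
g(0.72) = 1.30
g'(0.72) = 1.24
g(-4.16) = -4.05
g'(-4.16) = 15.40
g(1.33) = 2.93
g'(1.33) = 5.51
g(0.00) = 0.91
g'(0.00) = 0.00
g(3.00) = -1.04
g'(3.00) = 0.31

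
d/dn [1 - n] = -1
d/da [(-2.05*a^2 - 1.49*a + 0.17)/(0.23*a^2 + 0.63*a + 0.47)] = (-0.9488*a^2 - 2.0052*a - 0.8074)/(0.0529*a^4 + 0.2898*a^3 + 0.6131*a^2 + 0.5922*a + 0.2209)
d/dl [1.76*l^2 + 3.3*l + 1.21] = 3.52*l + 3.3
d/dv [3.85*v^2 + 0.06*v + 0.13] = 7.7*v + 0.06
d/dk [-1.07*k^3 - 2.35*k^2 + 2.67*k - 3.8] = -3.21*k^2 - 4.7*k + 2.67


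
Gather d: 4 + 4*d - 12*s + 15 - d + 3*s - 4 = 3*d - 9*s + 15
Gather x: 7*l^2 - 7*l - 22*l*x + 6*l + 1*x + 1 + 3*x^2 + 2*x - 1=7*l^2 - l + 3*x^2 + x*(3 - 22*l)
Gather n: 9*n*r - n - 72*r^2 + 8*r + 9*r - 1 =n*(9*r - 1) - 72*r^2 + 17*r - 1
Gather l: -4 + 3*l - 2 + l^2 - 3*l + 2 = l^2 - 4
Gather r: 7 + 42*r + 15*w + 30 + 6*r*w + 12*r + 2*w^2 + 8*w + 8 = r*(6*w + 54) + 2*w^2 + 23*w + 45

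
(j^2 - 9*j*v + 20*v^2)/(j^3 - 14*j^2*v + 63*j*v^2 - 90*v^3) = (j - 4*v)/(j^2 - 9*j*v + 18*v^2)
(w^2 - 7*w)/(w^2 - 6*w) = (w - 7)/(w - 6)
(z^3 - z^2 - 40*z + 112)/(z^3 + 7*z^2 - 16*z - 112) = (z - 4)/(z + 4)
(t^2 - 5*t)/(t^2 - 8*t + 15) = t/(t - 3)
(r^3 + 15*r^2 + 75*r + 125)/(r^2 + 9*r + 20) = (r^2 + 10*r + 25)/(r + 4)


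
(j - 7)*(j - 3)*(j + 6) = j^3 - 4*j^2 - 39*j + 126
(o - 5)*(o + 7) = o^2 + 2*o - 35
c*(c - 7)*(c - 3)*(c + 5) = c^4 - 5*c^3 - 29*c^2 + 105*c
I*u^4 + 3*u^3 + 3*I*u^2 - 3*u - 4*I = (u - 1)*(u - 4*I)*(u + I)*(I*u + I)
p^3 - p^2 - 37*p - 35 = (p - 7)*(p + 1)*(p + 5)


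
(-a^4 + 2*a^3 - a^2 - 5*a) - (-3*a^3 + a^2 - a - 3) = -a^4 + 5*a^3 - 2*a^2 - 4*a + 3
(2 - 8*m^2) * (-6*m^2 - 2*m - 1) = 48*m^4 + 16*m^3 - 4*m^2 - 4*m - 2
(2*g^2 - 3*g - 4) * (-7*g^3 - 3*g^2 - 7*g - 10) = -14*g^5 + 15*g^4 + 23*g^3 + 13*g^2 + 58*g + 40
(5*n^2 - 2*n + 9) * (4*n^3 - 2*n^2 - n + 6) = 20*n^5 - 18*n^4 + 35*n^3 + 14*n^2 - 21*n + 54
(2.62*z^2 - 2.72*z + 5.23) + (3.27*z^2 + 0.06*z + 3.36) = 5.89*z^2 - 2.66*z + 8.59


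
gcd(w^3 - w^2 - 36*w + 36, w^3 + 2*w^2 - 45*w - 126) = w + 6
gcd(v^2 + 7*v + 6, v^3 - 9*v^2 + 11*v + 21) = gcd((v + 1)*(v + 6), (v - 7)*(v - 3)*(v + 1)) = v + 1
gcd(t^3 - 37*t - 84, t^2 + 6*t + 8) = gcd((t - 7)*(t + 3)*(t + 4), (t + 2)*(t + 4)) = t + 4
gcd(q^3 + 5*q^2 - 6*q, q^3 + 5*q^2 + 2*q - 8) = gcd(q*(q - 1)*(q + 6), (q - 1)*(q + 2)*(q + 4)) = q - 1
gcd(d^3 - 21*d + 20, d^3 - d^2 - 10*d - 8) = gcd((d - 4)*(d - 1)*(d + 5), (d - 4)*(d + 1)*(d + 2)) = d - 4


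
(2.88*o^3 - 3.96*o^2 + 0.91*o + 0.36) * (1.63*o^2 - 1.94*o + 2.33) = 4.6944*o^5 - 12.042*o^4 + 15.8761*o^3 - 10.4054*o^2 + 1.4219*o + 0.8388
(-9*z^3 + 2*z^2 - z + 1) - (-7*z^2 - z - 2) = -9*z^3 + 9*z^2 + 3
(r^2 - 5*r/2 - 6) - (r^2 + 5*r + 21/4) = -15*r/2 - 45/4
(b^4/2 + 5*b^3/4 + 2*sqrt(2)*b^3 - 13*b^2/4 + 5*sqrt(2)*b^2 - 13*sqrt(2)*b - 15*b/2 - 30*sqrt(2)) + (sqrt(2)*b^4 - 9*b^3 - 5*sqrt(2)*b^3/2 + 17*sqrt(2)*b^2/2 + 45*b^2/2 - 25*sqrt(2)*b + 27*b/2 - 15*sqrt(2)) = b^4/2 + sqrt(2)*b^4 - 31*b^3/4 - sqrt(2)*b^3/2 + 27*sqrt(2)*b^2/2 + 77*b^2/4 - 38*sqrt(2)*b + 6*b - 45*sqrt(2)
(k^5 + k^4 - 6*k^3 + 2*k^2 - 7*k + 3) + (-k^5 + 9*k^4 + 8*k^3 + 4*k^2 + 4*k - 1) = 10*k^4 + 2*k^3 + 6*k^2 - 3*k + 2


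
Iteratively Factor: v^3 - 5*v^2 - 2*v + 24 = (v + 2)*(v^2 - 7*v + 12) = (v - 4)*(v + 2)*(v - 3)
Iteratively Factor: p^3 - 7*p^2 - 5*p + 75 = (p - 5)*(p^2 - 2*p - 15) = (p - 5)^2*(p + 3)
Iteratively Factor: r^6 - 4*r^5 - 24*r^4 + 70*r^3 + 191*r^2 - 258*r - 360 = (r + 3)*(r^5 - 7*r^4 - 3*r^3 + 79*r^2 - 46*r - 120) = (r + 3)^2*(r^4 - 10*r^3 + 27*r^2 - 2*r - 40) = (r - 4)*(r + 3)^2*(r^3 - 6*r^2 + 3*r + 10) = (r - 4)*(r - 2)*(r + 3)^2*(r^2 - 4*r - 5) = (r - 4)*(r - 2)*(r + 1)*(r + 3)^2*(r - 5)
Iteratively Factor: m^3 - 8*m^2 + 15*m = (m - 5)*(m^2 - 3*m) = (m - 5)*(m - 3)*(m)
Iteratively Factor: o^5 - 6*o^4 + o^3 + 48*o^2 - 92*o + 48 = (o - 2)*(o^4 - 4*o^3 - 7*o^2 + 34*o - 24) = (o - 2)^2*(o^3 - 2*o^2 - 11*o + 12) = (o - 2)^2*(o + 3)*(o^2 - 5*o + 4) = (o - 2)^2*(o - 1)*(o + 3)*(o - 4)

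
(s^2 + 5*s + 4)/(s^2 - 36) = (s^2 + 5*s + 4)/(s^2 - 36)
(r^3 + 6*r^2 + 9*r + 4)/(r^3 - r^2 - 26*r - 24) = (r + 1)/(r - 6)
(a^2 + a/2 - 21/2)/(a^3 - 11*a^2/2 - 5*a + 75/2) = (2*a + 7)/(2*a^2 - 5*a - 25)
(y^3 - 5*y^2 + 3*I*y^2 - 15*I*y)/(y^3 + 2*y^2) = (y^2 + y*(-5 + 3*I) - 15*I)/(y*(y + 2))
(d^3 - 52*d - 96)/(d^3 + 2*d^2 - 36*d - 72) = (d - 8)/(d - 6)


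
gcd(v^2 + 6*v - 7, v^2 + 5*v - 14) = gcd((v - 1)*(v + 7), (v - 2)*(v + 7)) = v + 7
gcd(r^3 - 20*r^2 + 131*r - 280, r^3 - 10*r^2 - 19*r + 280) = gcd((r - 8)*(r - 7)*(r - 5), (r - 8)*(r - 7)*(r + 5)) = r^2 - 15*r + 56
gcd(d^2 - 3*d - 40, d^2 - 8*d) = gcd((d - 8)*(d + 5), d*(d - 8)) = d - 8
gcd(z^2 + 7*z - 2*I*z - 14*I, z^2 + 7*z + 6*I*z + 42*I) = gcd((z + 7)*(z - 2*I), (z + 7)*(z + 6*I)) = z + 7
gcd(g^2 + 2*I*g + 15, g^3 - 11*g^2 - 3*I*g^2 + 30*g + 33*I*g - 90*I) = g - 3*I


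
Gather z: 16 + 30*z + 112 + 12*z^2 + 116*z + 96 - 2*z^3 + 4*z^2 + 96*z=-2*z^3 + 16*z^2 + 242*z + 224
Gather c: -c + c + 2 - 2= 0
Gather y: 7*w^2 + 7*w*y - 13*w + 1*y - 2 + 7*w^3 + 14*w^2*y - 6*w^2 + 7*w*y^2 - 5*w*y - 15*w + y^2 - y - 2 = 7*w^3 + w^2 - 28*w + y^2*(7*w + 1) + y*(14*w^2 + 2*w) - 4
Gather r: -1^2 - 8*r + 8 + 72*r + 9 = 64*r + 16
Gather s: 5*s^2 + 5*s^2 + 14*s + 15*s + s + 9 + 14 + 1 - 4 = 10*s^2 + 30*s + 20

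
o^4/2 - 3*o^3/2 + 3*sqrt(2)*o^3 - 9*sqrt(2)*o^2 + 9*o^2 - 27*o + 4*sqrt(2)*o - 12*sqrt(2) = (o/2 + sqrt(2)/2)*(o - 3)*(o + sqrt(2))*(o + 4*sqrt(2))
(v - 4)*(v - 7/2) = v^2 - 15*v/2 + 14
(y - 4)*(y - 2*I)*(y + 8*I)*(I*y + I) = I*y^4 - 6*y^3 - 3*I*y^3 + 18*y^2 + 12*I*y^2 + 24*y - 48*I*y - 64*I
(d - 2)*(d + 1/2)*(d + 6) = d^3 + 9*d^2/2 - 10*d - 6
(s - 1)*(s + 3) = s^2 + 2*s - 3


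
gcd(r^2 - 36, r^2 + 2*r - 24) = r + 6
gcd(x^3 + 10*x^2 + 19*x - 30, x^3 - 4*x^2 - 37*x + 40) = x^2 + 4*x - 5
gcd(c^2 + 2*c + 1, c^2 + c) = c + 1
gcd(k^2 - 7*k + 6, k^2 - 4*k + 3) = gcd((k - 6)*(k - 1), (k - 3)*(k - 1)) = k - 1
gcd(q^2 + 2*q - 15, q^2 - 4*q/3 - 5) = q - 3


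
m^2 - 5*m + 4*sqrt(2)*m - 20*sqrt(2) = (m - 5)*(m + 4*sqrt(2))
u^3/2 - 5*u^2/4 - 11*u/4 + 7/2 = (u/2 + 1)*(u - 7/2)*(u - 1)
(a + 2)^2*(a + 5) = a^3 + 9*a^2 + 24*a + 20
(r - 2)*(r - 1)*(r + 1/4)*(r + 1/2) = r^4 - 9*r^3/4 - r^2/8 + 9*r/8 + 1/4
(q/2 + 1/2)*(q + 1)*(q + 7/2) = q^3/2 + 11*q^2/4 + 4*q + 7/4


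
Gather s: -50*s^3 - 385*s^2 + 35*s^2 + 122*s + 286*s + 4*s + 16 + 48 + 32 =-50*s^3 - 350*s^2 + 412*s + 96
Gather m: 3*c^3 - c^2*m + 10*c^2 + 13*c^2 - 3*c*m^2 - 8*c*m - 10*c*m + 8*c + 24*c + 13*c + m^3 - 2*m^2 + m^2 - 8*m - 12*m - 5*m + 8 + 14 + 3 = 3*c^3 + 23*c^2 + 45*c + m^3 + m^2*(-3*c - 1) + m*(-c^2 - 18*c - 25) + 25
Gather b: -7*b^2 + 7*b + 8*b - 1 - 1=-7*b^2 + 15*b - 2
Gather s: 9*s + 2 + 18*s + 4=27*s + 6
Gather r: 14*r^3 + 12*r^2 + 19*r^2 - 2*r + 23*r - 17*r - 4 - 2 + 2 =14*r^3 + 31*r^2 + 4*r - 4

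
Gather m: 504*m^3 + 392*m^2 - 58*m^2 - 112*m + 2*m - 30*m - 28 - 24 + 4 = 504*m^3 + 334*m^2 - 140*m - 48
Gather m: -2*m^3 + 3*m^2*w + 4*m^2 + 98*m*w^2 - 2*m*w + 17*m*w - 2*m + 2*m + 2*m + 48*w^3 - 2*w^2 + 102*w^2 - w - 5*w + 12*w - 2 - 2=-2*m^3 + m^2*(3*w + 4) + m*(98*w^2 + 15*w + 2) + 48*w^3 + 100*w^2 + 6*w - 4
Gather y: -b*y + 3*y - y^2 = -y^2 + y*(3 - b)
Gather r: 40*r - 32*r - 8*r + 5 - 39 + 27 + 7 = 0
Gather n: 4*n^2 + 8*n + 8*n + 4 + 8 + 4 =4*n^2 + 16*n + 16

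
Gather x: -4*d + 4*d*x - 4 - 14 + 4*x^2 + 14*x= -4*d + 4*x^2 + x*(4*d + 14) - 18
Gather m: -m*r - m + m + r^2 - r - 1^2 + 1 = -m*r + r^2 - r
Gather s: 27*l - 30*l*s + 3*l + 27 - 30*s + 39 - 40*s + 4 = 30*l + s*(-30*l - 70) + 70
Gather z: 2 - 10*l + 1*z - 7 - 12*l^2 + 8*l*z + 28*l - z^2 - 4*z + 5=-12*l^2 + 18*l - z^2 + z*(8*l - 3)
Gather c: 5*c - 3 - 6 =5*c - 9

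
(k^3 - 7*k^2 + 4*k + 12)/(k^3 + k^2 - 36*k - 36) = (k - 2)/(k + 6)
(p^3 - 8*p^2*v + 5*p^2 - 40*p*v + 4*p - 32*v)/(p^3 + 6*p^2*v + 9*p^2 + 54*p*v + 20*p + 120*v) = (p^2 - 8*p*v + p - 8*v)/(p^2 + 6*p*v + 5*p + 30*v)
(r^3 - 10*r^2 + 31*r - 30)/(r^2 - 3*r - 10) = (r^2 - 5*r + 6)/(r + 2)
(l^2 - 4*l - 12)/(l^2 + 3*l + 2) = (l - 6)/(l + 1)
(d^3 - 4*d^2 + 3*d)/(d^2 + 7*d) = (d^2 - 4*d + 3)/(d + 7)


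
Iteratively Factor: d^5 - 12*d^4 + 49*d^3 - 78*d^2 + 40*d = (d - 4)*(d^4 - 8*d^3 + 17*d^2 - 10*d) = (d - 5)*(d - 4)*(d^3 - 3*d^2 + 2*d) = d*(d - 5)*(d - 4)*(d^2 - 3*d + 2) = d*(d - 5)*(d - 4)*(d - 1)*(d - 2)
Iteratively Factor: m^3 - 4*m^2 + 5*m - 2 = (m - 2)*(m^2 - 2*m + 1) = (m - 2)*(m - 1)*(m - 1)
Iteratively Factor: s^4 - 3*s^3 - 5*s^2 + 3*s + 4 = (s - 1)*(s^3 - 2*s^2 - 7*s - 4) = (s - 1)*(s + 1)*(s^2 - 3*s - 4) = (s - 1)*(s + 1)^2*(s - 4)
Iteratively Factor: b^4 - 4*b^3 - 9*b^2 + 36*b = (b - 4)*(b^3 - 9*b) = (b - 4)*(b + 3)*(b^2 - 3*b) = (b - 4)*(b - 3)*(b + 3)*(b)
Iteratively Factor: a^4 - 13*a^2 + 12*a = (a + 4)*(a^3 - 4*a^2 + 3*a) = a*(a + 4)*(a^2 - 4*a + 3) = a*(a - 1)*(a + 4)*(a - 3)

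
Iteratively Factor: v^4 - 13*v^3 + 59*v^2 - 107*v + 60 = (v - 1)*(v^3 - 12*v^2 + 47*v - 60) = (v - 4)*(v - 1)*(v^2 - 8*v + 15) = (v - 4)*(v - 3)*(v - 1)*(v - 5)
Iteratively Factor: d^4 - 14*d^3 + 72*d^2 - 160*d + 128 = (d - 4)*(d^3 - 10*d^2 + 32*d - 32) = (d - 4)^2*(d^2 - 6*d + 8) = (d - 4)^3*(d - 2)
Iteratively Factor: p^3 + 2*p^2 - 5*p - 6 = (p + 1)*(p^2 + p - 6) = (p + 1)*(p + 3)*(p - 2)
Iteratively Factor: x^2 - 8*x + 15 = (x - 3)*(x - 5)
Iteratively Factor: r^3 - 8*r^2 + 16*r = (r - 4)*(r^2 - 4*r) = r*(r - 4)*(r - 4)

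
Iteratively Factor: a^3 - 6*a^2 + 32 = (a + 2)*(a^2 - 8*a + 16) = (a - 4)*(a + 2)*(a - 4)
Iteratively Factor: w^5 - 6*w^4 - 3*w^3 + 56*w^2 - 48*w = (w - 1)*(w^4 - 5*w^3 - 8*w^2 + 48*w) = (w - 4)*(w - 1)*(w^3 - w^2 - 12*w) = w*(w - 4)*(w - 1)*(w^2 - w - 12) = w*(w - 4)^2*(w - 1)*(w + 3)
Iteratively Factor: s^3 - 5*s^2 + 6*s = (s - 3)*(s^2 - 2*s) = (s - 3)*(s - 2)*(s)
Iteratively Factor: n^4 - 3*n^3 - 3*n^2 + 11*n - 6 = (n + 2)*(n^3 - 5*n^2 + 7*n - 3) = (n - 1)*(n + 2)*(n^2 - 4*n + 3) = (n - 1)^2*(n + 2)*(n - 3)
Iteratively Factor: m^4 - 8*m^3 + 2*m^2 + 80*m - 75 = (m + 3)*(m^3 - 11*m^2 + 35*m - 25) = (m - 5)*(m + 3)*(m^2 - 6*m + 5) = (m - 5)^2*(m + 3)*(m - 1)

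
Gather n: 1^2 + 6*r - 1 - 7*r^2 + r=-7*r^2 + 7*r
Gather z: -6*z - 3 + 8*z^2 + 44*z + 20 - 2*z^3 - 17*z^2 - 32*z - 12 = -2*z^3 - 9*z^2 + 6*z + 5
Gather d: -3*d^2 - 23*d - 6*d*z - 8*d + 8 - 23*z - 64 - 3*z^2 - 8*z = -3*d^2 + d*(-6*z - 31) - 3*z^2 - 31*z - 56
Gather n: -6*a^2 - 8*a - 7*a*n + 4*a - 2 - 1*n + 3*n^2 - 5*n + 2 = -6*a^2 - 4*a + 3*n^2 + n*(-7*a - 6)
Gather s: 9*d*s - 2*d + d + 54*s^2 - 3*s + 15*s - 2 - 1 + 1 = -d + 54*s^2 + s*(9*d + 12) - 2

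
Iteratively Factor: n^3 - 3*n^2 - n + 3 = (n + 1)*(n^2 - 4*n + 3) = (n - 1)*(n + 1)*(n - 3)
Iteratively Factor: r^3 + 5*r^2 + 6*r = (r + 3)*(r^2 + 2*r) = r*(r + 3)*(r + 2)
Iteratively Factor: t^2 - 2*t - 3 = (t + 1)*(t - 3)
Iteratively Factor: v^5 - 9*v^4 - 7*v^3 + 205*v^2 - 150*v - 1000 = (v + 2)*(v^4 - 11*v^3 + 15*v^2 + 175*v - 500) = (v + 2)*(v + 4)*(v^3 - 15*v^2 + 75*v - 125) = (v - 5)*(v + 2)*(v + 4)*(v^2 - 10*v + 25) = (v - 5)^2*(v + 2)*(v + 4)*(v - 5)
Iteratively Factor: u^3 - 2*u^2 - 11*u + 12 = (u - 1)*(u^2 - u - 12) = (u - 1)*(u + 3)*(u - 4)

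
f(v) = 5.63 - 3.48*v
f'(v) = -3.48000000000000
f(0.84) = 2.71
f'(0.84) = -3.48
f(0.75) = 3.02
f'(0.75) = -3.48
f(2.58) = -3.35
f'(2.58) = -3.48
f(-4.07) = 19.79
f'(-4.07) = -3.48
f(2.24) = -2.17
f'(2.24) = -3.48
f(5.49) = -13.48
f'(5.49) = -3.48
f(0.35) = 4.41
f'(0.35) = -3.48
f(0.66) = 3.33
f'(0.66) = -3.48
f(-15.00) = 57.83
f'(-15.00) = -3.48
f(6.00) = -15.25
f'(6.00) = -3.48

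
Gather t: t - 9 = t - 9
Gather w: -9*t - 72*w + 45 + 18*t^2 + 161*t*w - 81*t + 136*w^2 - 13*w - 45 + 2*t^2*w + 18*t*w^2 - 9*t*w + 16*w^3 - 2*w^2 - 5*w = 18*t^2 - 90*t + 16*w^3 + w^2*(18*t + 134) + w*(2*t^2 + 152*t - 90)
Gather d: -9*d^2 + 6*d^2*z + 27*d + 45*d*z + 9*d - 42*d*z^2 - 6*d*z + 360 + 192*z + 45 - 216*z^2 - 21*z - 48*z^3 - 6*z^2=d^2*(6*z - 9) + d*(-42*z^2 + 39*z + 36) - 48*z^3 - 222*z^2 + 171*z + 405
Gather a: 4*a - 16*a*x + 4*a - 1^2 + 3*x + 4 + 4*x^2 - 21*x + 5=a*(8 - 16*x) + 4*x^2 - 18*x + 8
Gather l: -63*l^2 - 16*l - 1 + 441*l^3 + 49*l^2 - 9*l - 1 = 441*l^3 - 14*l^2 - 25*l - 2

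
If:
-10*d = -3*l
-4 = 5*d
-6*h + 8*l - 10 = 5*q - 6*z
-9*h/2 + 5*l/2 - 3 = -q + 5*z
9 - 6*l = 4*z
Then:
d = -4/5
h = -2381/342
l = -8/3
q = 1093/114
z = 25/4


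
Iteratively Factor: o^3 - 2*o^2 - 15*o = (o)*(o^2 - 2*o - 15) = o*(o - 5)*(o + 3)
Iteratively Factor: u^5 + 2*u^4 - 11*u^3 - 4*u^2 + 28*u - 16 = (u - 2)*(u^4 + 4*u^3 - 3*u^2 - 10*u + 8) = (u - 2)*(u - 1)*(u^3 + 5*u^2 + 2*u - 8) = (u - 2)*(u - 1)*(u + 2)*(u^2 + 3*u - 4) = (u - 2)*(u - 1)^2*(u + 2)*(u + 4)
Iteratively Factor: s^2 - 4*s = (s - 4)*(s)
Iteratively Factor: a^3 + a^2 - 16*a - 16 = (a - 4)*(a^2 + 5*a + 4) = (a - 4)*(a + 4)*(a + 1)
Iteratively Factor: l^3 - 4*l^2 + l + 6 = (l - 2)*(l^2 - 2*l - 3) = (l - 2)*(l + 1)*(l - 3)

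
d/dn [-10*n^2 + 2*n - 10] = 2 - 20*n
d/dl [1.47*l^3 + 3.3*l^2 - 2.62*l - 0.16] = 4.41*l^2 + 6.6*l - 2.62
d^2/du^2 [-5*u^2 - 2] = -10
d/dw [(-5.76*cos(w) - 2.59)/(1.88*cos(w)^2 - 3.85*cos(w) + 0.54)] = (-10.8288*cos(w)^2 - 9.7384*cos(w) + 13.0819)*sin(w)/(3.5344*cos(w)^4 - 14.476*cos(w)^3 + 16.8529*cos(w)^2 - 4.158*cos(w) + 0.2916)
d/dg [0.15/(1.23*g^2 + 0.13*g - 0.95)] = (-0.369*g - 0.0195)/(1.23*g^2 + 0.13*g - 0.95)^2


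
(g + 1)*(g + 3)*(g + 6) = g^3 + 10*g^2 + 27*g + 18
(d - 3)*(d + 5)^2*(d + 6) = d^4 + 13*d^3 + 37*d^2 - 105*d - 450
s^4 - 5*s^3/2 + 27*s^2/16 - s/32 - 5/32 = (s - 5/4)*(s - 1)*(s - 1/2)*(s + 1/4)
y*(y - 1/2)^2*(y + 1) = y^4 - 3*y^2/4 + y/4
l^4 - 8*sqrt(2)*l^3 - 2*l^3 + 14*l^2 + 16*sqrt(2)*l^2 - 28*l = l*(l - 2)*(l - 7*sqrt(2))*(l - sqrt(2))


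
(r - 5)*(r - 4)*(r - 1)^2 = r^4 - 11*r^3 + 39*r^2 - 49*r + 20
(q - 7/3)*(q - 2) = q^2 - 13*q/3 + 14/3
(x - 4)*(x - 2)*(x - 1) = x^3 - 7*x^2 + 14*x - 8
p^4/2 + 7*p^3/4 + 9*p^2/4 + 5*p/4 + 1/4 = (p/2 + 1/2)*(p + 1/2)*(p + 1)^2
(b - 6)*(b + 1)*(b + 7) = b^3 + 2*b^2 - 41*b - 42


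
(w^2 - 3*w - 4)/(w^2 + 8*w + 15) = (w^2 - 3*w - 4)/(w^2 + 8*w + 15)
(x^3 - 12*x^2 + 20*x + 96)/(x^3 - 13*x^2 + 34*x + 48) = (x + 2)/(x + 1)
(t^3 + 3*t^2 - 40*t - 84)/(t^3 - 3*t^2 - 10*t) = (t^2 + t - 42)/(t*(t - 5))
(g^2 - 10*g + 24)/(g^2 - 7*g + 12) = (g - 6)/(g - 3)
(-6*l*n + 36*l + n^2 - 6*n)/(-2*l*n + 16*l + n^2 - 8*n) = (6*l*n - 36*l - n^2 + 6*n)/(2*l*n - 16*l - n^2 + 8*n)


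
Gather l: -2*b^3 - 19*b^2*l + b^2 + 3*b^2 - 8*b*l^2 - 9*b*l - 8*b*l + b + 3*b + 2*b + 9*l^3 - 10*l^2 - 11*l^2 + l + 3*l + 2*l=-2*b^3 + 4*b^2 + 6*b + 9*l^3 + l^2*(-8*b - 21) + l*(-19*b^2 - 17*b + 6)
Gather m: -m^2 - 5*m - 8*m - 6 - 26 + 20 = -m^2 - 13*m - 12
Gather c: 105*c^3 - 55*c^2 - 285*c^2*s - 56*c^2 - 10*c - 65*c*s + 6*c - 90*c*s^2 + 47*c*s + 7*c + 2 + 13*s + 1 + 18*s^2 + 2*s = 105*c^3 + c^2*(-285*s - 111) + c*(-90*s^2 - 18*s + 3) + 18*s^2 + 15*s + 3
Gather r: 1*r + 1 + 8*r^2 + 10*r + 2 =8*r^2 + 11*r + 3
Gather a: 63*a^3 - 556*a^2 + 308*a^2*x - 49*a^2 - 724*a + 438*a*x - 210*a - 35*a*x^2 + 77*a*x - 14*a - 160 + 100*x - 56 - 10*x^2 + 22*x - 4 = 63*a^3 + a^2*(308*x - 605) + a*(-35*x^2 + 515*x - 948) - 10*x^2 + 122*x - 220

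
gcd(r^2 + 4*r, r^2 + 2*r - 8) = r + 4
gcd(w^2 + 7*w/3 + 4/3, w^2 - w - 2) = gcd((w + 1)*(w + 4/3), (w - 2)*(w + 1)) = w + 1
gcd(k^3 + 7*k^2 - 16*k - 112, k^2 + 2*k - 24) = k - 4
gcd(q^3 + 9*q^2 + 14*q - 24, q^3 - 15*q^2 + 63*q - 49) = q - 1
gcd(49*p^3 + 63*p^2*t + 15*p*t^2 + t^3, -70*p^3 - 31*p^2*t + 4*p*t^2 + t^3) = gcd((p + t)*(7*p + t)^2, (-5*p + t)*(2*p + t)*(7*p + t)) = 7*p + t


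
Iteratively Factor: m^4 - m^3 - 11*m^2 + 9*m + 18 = (m - 3)*(m^3 + 2*m^2 - 5*m - 6) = (m - 3)*(m + 3)*(m^2 - m - 2) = (m - 3)*(m - 2)*(m + 3)*(m + 1)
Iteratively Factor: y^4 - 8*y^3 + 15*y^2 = (y - 5)*(y^3 - 3*y^2) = y*(y - 5)*(y^2 - 3*y) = y*(y - 5)*(y - 3)*(y)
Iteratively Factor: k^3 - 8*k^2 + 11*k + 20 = (k - 5)*(k^2 - 3*k - 4) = (k - 5)*(k - 4)*(k + 1)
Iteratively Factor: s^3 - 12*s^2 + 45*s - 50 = (s - 5)*(s^2 - 7*s + 10) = (s - 5)^2*(s - 2)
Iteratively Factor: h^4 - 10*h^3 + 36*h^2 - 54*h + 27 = (h - 1)*(h^3 - 9*h^2 + 27*h - 27) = (h - 3)*(h - 1)*(h^2 - 6*h + 9) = (h - 3)^2*(h - 1)*(h - 3)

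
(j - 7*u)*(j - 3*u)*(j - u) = j^3 - 11*j^2*u + 31*j*u^2 - 21*u^3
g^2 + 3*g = g*(g + 3)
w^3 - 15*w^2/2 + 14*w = w*(w - 4)*(w - 7/2)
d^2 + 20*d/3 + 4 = (d + 2/3)*(d + 6)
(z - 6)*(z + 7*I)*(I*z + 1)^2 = -z^4 + 6*z^3 - 5*I*z^3 - 13*z^2 + 30*I*z^2 + 78*z + 7*I*z - 42*I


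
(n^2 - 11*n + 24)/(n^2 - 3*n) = (n - 8)/n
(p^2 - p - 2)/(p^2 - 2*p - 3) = (p - 2)/(p - 3)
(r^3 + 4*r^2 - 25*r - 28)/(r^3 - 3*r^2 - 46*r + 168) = (r + 1)/(r - 6)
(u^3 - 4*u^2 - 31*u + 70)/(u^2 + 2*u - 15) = (u^2 - 9*u + 14)/(u - 3)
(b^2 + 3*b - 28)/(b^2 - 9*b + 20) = (b + 7)/(b - 5)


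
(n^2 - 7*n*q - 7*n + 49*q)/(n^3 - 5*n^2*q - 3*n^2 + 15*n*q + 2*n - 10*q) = (n^2 - 7*n*q - 7*n + 49*q)/(n^3 - 5*n^2*q - 3*n^2 + 15*n*q + 2*n - 10*q)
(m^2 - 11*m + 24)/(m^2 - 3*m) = (m - 8)/m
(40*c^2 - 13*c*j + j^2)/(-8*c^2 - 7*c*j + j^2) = (-5*c + j)/(c + j)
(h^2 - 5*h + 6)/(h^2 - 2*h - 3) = (h - 2)/(h + 1)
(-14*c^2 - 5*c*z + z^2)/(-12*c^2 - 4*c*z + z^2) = (-7*c + z)/(-6*c + z)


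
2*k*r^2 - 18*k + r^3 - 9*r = (2*k + r)*(r - 3)*(r + 3)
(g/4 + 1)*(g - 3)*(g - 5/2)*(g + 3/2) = g^4/4 - 67*g^2/16 + 33*g/16 + 45/4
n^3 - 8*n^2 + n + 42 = (n - 7)*(n - 3)*(n + 2)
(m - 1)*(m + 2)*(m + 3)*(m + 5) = m^4 + 9*m^3 + 21*m^2 - m - 30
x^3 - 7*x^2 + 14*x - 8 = (x - 4)*(x - 2)*(x - 1)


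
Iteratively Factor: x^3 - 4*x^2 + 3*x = (x)*(x^2 - 4*x + 3) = x*(x - 1)*(x - 3)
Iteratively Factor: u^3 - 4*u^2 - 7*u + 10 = (u - 5)*(u^2 + u - 2) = (u - 5)*(u - 1)*(u + 2)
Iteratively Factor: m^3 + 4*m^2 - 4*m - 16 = (m + 4)*(m^2 - 4) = (m - 2)*(m + 4)*(m + 2)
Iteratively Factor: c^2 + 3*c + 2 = (c + 1)*(c + 2)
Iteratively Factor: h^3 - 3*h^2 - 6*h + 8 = (h + 2)*(h^2 - 5*h + 4) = (h - 4)*(h + 2)*(h - 1)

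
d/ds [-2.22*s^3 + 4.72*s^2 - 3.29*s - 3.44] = -6.66*s^2 + 9.44*s - 3.29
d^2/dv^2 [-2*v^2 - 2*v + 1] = -4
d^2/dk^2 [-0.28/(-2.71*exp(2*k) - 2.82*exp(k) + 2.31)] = (-(3.0352*exp(k) + 0.7896)*(2.71*exp(2*k) + 2.82*exp(k) - 2.31) + 0.28*(5.42*exp(k) + 2.82)*(10.84*exp(k) + 5.64)*exp(k))*exp(k)/(2.71*exp(2*k) + 2.82*exp(k) - 2.31)^3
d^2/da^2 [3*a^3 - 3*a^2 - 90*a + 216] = 18*a - 6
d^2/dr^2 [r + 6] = 0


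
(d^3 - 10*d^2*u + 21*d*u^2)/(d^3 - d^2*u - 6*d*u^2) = (d - 7*u)/(d + 2*u)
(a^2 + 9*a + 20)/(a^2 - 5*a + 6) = (a^2 + 9*a + 20)/(a^2 - 5*a + 6)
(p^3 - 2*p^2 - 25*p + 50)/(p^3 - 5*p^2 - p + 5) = (p^2 + 3*p - 10)/(p^2 - 1)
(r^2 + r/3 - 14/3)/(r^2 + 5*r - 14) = (r + 7/3)/(r + 7)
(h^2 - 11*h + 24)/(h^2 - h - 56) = (h - 3)/(h + 7)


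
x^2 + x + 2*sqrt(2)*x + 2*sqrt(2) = (x + 1)*(x + 2*sqrt(2))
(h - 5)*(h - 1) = h^2 - 6*h + 5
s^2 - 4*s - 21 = (s - 7)*(s + 3)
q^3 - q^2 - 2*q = q*(q - 2)*(q + 1)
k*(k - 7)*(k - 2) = k^3 - 9*k^2 + 14*k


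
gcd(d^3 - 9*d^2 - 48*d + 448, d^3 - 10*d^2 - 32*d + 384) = d^2 - 16*d + 64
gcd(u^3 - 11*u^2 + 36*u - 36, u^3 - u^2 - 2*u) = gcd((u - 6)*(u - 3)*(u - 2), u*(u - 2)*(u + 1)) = u - 2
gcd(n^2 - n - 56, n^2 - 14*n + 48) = n - 8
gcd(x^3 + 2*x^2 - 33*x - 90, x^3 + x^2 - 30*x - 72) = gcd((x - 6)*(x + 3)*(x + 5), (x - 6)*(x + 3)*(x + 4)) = x^2 - 3*x - 18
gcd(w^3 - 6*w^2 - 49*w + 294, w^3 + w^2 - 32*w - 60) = w - 6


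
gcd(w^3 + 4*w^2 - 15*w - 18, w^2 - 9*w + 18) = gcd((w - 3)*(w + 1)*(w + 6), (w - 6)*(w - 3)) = w - 3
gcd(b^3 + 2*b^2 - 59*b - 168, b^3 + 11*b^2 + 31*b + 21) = b^2 + 10*b + 21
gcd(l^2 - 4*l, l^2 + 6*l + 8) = 1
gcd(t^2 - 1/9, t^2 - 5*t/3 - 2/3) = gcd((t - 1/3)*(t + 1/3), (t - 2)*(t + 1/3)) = t + 1/3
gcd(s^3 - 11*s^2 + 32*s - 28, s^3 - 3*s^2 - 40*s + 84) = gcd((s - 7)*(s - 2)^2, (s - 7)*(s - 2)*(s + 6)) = s^2 - 9*s + 14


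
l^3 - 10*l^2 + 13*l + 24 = (l - 8)*(l - 3)*(l + 1)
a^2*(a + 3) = a^3 + 3*a^2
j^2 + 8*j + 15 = (j + 3)*(j + 5)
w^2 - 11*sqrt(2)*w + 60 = (w - 6*sqrt(2))*(w - 5*sqrt(2))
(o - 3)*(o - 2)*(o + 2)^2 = o^4 - o^3 - 10*o^2 + 4*o + 24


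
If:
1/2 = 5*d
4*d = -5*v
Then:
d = 1/10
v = -2/25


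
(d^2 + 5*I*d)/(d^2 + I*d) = (d + 5*I)/(d + I)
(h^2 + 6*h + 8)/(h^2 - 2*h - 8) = (h + 4)/(h - 4)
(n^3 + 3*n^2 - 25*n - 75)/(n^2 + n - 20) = (n^2 - 2*n - 15)/(n - 4)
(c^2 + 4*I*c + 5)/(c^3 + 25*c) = (c - I)/(c*(c - 5*I))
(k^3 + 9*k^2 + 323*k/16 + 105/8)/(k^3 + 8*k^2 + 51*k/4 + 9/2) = (16*k^2 + 48*k + 35)/(4*(4*k^2 + 8*k + 3))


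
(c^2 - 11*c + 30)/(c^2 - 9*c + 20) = (c - 6)/(c - 4)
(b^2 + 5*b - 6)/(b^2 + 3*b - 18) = (b - 1)/(b - 3)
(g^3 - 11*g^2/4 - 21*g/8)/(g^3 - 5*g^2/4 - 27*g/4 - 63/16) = 2*g/(2*g + 3)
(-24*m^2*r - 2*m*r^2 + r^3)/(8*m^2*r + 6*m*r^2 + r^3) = (-6*m + r)/(2*m + r)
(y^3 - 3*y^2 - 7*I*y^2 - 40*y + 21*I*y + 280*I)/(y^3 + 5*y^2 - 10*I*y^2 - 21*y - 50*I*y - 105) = (y - 8)/(y - 3*I)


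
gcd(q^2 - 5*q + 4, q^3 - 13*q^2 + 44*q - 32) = q^2 - 5*q + 4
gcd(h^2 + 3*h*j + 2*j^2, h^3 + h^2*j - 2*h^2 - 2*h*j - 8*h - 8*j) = h + j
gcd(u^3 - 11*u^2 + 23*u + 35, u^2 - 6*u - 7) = u^2 - 6*u - 7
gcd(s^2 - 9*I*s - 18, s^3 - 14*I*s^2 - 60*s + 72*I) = s - 6*I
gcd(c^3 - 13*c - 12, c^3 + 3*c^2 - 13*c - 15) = c + 1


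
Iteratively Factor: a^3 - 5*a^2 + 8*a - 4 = (a - 2)*(a^2 - 3*a + 2) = (a - 2)*(a - 1)*(a - 2)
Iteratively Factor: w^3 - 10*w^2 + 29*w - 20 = (w - 4)*(w^2 - 6*w + 5) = (w - 5)*(w - 4)*(w - 1)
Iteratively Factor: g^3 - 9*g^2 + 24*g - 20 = (g - 2)*(g^2 - 7*g + 10) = (g - 2)^2*(g - 5)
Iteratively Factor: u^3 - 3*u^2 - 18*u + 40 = (u - 2)*(u^2 - u - 20) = (u - 5)*(u - 2)*(u + 4)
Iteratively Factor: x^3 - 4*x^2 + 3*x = (x)*(x^2 - 4*x + 3) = x*(x - 3)*(x - 1)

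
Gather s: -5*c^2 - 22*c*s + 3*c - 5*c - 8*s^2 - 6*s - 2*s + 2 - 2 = -5*c^2 - 2*c - 8*s^2 + s*(-22*c - 8)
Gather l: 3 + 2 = 5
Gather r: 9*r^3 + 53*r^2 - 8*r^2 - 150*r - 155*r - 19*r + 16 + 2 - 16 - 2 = 9*r^3 + 45*r^2 - 324*r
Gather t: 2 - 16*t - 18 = -16*t - 16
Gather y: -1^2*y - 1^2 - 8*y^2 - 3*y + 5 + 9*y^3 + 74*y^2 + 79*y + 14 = 9*y^3 + 66*y^2 + 75*y + 18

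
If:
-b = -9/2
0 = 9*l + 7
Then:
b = 9/2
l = -7/9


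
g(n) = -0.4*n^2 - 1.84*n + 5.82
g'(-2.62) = 0.26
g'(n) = -0.8*n - 1.84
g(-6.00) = 2.46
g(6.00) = -19.62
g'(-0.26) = -1.63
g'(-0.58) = -1.38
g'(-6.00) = 2.96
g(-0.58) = 6.75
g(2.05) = 0.37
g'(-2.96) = 0.53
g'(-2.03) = -0.22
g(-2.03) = 7.91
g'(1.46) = -3.01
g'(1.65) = -3.16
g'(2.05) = -3.48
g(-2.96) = 7.76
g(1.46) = 2.28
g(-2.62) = 7.90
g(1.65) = 1.70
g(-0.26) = 6.27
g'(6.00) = -6.64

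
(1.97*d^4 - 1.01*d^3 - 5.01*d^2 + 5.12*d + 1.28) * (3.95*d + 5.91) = 7.7815*d^5 + 7.6532*d^4 - 25.7586*d^3 - 9.3851*d^2 + 35.3152*d + 7.5648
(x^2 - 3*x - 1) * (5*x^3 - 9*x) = 5*x^5 - 15*x^4 - 14*x^3 + 27*x^2 + 9*x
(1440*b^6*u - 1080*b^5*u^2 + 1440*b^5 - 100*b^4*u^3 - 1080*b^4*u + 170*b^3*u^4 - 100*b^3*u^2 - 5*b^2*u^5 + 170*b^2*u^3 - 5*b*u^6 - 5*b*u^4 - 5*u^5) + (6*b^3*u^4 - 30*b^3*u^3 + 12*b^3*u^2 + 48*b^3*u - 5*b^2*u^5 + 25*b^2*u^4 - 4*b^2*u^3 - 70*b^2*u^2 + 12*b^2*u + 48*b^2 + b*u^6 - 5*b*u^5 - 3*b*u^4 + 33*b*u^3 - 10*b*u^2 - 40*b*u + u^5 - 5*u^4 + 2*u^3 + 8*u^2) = 1440*b^6*u - 1080*b^5*u^2 + 1440*b^5 - 100*b^4*u^3 - 1080*b^4*u + 176*b^3*u^4 - 30*b^3*u^3 - 88*b^3*u^2 + 48*b^3*u - 10*b^2*u^5 + 25*b^2*u^4 + 166*b^2*u^3 - 70*b^2*u^2 + 12*b^2*u + 48*b^2 - 4*b*u^6 - 5*b*u^5 - 8*b*u^4 + 33*b*u^3 - 10*b*u^2 - 40*b*u - 4*u^5 - 5*u^4 + 2*u^3 + 8*u^2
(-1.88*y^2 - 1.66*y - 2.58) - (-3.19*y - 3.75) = -1.88*y^2 + 1.53*y + 1.17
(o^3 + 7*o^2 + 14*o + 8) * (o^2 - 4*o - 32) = o^5 + 3*o^4 - 46*o^3 - 272*o^2 - 480*o - 256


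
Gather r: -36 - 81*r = -81*r - 36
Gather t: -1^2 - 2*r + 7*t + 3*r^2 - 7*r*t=3*r^2 - 2*r + t*(7 - 7*r) - 1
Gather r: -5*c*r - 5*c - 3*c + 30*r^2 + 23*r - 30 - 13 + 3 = -8*c + 30*r^2 + r*(23 - 5*c) - 40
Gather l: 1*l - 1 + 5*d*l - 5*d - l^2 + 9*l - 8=-5*d - l^2 + l*(5*d + 10) - 9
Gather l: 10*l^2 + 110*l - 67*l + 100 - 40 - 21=10*l^2 + 43*l + 39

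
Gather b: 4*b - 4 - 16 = 4*b - 20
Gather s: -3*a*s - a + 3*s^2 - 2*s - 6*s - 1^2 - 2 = -a + 3*s^2 + s*(-3*a - 8) - 3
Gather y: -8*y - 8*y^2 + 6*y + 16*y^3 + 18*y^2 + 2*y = 16*y^3 + 10*y^2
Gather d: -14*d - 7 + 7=-14*d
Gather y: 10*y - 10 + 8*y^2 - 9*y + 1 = 8*y^2 + y - 9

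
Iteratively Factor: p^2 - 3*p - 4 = (p - 4)*(p + 1)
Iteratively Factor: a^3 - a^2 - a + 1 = (a - 1)*(a^2 - 1) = (a - 1)^2*(a + 1)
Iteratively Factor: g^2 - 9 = (g - 3)*(g + 3)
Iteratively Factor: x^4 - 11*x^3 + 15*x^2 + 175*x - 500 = (x - 5)*(x^3 - 6*x^2 - 15*x + 100) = (x - 5)^2*(x^2 - x - 20) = (x - 5)^3*(x + 4)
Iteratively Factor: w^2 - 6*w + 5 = (w - 1)*(w - 5)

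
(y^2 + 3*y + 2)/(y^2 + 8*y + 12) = (y + 1)/(y + 6)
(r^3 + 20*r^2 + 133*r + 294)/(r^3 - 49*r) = (r^2 + 13*r + 42)/(r*(r - 7))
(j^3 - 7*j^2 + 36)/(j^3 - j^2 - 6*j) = (j - 6)/j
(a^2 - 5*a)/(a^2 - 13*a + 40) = a/(a - 8)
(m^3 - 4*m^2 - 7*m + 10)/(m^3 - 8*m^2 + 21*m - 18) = (m^3 - 4*m^2 - 7*m + 10)/(m^3 - 8*m^2 + 21*m - 18)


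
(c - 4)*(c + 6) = c^2 + 2*c - 24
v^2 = v^2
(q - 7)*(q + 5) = q^2 - 2*q - 35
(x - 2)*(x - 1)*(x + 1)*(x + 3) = x^4 + x^3 - 7*x^2 - x + 6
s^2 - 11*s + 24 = (s - 8)*(s - 3)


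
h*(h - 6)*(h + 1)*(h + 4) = h^4 - h^3 - 26*h^2 - 24*h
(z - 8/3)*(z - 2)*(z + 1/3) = z^3 - 13*z^2/3 + 34*z/9 + 16/9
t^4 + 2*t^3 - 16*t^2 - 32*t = t*(t - 4)*(t + 2)*(t + 4)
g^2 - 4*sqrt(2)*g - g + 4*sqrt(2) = (g - 1)*(g - 4*sqrt(2))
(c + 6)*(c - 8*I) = c^2 + 6*c - 8*I*c - 48*I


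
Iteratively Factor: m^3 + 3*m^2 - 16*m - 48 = (m + 4)*(m^2 - m - 12) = (m - 4)*(m + 4)*(m + 3)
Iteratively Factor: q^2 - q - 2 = (q + 1)*(q - 2)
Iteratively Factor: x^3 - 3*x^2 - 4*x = (x + 1)*(x^2 - 4*x) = x*(x + 1)*(x - 4)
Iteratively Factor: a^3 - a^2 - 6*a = (a)*(a^2 - a - 6) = a*(a + 2)*(a - 3)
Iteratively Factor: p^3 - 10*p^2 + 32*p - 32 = (p - 2)*(p^2 - 8*p + 16) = (p - 4)*(p - 2)*(p - 4)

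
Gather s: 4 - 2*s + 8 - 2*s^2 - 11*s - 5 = -2*s^2 - 13*s + 7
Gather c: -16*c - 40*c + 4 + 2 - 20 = -56*c - 14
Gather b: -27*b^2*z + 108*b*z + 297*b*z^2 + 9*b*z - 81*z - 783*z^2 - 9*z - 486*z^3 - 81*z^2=-27*b^2*z + b*(297*z^2 + 117*z) - 486*z^3 - 864*z^2 - 90*z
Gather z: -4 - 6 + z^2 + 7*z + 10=z^2 + 7*z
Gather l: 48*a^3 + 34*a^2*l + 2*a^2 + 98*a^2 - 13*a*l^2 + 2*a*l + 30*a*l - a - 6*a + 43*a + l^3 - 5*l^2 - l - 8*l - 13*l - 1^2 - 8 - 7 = 48*a^3 + 100*a^2 + 36*a + l^3 + l^2*(-13*a - 5) + l*(34*a^2 + 32*a - 22) - 16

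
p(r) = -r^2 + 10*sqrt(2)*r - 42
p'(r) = -2*r + 10*sqrt(2)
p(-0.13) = -43.86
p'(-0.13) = 14.40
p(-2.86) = -90.63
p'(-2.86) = 19.86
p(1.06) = -28.13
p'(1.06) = 12.02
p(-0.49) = -49.17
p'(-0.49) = 15.12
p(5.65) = 5.98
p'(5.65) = 2.84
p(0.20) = -39.21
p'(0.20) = 13.74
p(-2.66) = -86.69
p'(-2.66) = 19.46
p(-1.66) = -68.23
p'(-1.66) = 17.46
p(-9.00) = -250.28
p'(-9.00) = 32.14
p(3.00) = -8.57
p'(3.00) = 8.14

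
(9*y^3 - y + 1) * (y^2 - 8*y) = 9*y^5 - 72*y^4 - y^3 + 9*y^2 - 8*y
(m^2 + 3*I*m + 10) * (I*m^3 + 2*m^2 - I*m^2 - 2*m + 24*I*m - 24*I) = I*m^5 - m^4 - I*m^4 + m^3 + 40*I*m^3 - 52*m^2 - 40*I*m^2 + 52*m + 240*I*m - 240*I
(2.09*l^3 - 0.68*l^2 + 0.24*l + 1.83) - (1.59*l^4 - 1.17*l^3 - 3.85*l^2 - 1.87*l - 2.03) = -1.59*l^4 + 3.26*l^3 + 3.17*l^2 + 2.11*l + 3.86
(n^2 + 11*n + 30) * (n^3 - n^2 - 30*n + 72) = n^5 + 10*n^4 - 11*n^3 - 288*n^2 - 108*n + 2160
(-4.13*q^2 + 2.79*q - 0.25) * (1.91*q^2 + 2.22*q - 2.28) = -7.8883*q^4 - 3.8397*q^3 + 15.1327*q^2 - 6.9162*q + 0.57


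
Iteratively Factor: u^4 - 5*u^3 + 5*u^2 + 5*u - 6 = (u - 1)*(u^3 - 4*u^2 + u + 6) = (u - 1)*(u + 1)*(u^2 - 5*u + 6) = (u - 2)*(u - 1)*(u + 1)*(u - 3)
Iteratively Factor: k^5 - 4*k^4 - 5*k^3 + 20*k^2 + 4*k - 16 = (k + 1)*(k^4 - 5*k^3 + 20*k - 16) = (k - 4)*(k + 1)*(k^3 - k^2 - 4*k + 4) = (k - 4)*(k - 1)*(k + 1)*(k^2 - 4) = (k - 4)*(k - 1)*(k + 1)*(k + 2)*(k - 2)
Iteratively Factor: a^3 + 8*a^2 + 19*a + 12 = (a + 3)*(a^2 + 5*a + 4) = (a + 1)*(a + 3)*(a + 4)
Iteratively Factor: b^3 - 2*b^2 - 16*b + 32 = (b - 4)*(b^2 + 2*b - 8) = (b - 4)*(b - 2)*(b + 4)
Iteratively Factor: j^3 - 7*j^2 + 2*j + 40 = (j - 5)*(j^2 - 2*j - 8) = (j - 5)*(j - 4)*(j + 2)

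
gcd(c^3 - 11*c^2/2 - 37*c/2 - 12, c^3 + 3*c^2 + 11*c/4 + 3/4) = c^2 + 5*c/2 + 3/2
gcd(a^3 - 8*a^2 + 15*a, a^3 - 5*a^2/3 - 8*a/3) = a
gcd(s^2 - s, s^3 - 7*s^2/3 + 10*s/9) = s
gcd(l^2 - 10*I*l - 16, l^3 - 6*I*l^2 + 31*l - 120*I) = l - 8*I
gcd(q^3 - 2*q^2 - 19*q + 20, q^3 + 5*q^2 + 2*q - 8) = q^2 + 3*q - 4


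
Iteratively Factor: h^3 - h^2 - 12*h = (h + 3)*(h^2 - 4*h) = (h - 4)*(h + 3)*(h)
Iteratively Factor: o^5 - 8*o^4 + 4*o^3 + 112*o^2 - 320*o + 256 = (o - 4)*(o^4 - 4*o^3 - 12*o^2 + 64*o - 64) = (o - 4)^2*(o^3 - 12*o + 16) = (o - 4)^2*(o - 2)*(o^2 + 2*o - 8) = (o - 4)^2*(o - 2)*(o + 4)*(o - 2)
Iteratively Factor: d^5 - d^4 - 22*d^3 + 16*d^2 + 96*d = (d + 4)*(d^4 - 5*d^3 - 2*d^2 + 24*d) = (d - 4)*(d + 4)*(d^3 - d^2 - 6*d) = (d - 4)*(d - 3)*(d + 4)*(d^2 + 2*d) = (d - 4)*(d - 3)*(d + 2)*(d + 4)*(d)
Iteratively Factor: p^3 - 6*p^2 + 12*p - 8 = (p - 2)*(p^2 - 4*p + 4) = (p - 2)^2*(p - 2)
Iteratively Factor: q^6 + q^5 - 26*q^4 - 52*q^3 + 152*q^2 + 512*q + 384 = (q + 2)*(q^5 - q^4 - 24*q^3 - 4*q^2 + 160*q + 192) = (q - 4)*(q + 2)*(q^4 + 3*q^3 - 12*q^2 - 52*q - 48) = (q - 4)^2*(q + 2)*(q^3 + 7*q^2 + 16*q + 12) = (q - 4)^2*(q + 2)*(q + 3)*(q^2 + 4*q + 4) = (q - 4)^2*(q + 2)^2*(q + 3)*(q + 2)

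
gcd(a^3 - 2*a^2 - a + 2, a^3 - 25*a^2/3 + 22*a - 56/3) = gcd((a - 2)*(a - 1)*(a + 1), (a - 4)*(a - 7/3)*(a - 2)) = a - 2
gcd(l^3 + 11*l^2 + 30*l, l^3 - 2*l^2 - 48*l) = l^2 + 6*l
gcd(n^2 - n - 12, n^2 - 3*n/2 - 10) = n - 4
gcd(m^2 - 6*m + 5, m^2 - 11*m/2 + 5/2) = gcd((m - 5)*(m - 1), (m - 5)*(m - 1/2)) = m - 5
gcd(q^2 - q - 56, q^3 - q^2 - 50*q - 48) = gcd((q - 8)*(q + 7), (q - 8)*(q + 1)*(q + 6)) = q - 8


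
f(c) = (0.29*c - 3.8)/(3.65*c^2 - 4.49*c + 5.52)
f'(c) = (4.49 - 7.3*c)*(0.29*c - 3.8)/(3.65*c^2 - 4.49*c + 5.52)^2 + 0.29/(3.65*c^2 - 4.49*c + 5.52) = (-1.0585*c^2 + 27.74*c - 15.4612)/(13.3225*c^4 - 32.777*c^3 + 60.4561*c^2 - 49.5696*c + 30.4704)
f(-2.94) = -0.09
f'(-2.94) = -0.04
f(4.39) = -0.05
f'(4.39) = 0.03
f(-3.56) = -0.07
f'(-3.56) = -0.03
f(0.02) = -0.70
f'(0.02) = -0.51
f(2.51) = -0.18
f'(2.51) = 0.16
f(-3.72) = -0.07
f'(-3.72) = -0.03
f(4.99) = -0.03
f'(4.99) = 0.02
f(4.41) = -0.04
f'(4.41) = 0.03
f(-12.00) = -0.01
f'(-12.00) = -0.00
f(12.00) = -0.00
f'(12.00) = 0.00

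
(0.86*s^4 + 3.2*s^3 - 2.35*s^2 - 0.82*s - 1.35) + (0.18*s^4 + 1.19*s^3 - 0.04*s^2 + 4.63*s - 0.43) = 1.04*s^4 + 4.39*s^3 - 2.39*s^2 + 3.81*s - 1.78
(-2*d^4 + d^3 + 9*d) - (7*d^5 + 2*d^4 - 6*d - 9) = -7*d^5 - 4*d^4 + d^3 + 15*d + 9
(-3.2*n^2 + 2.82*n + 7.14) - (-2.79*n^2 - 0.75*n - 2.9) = -0.41*n^2 + 3.57*n + 10.04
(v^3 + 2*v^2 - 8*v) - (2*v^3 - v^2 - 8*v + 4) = -v^3 + 3*v^2 - 4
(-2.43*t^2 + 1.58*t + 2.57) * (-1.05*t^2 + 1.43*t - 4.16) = 2.5515*t^4 - 5.1339*t^3 + 9.6697*t^2 - 2.8977*t - 10.6912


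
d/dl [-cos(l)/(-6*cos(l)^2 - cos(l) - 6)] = -6*sin(l)^3/(6*cos(l)^2 + cos(l) + 6)^2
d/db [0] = 0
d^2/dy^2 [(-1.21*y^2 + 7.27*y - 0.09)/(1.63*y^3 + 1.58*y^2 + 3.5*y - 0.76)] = (-6.429698*y^6 + 115.893978*y^5 + 150.887796*y^4 - 57.964292*y^3 + 94.926348*y^2 + 48.723744*y + 34.857464)/(4.330747*y^9 + 12.593706*y^8 + 40.104846*y^7 + 51.96998*y^6 + 74.370876*y^5 + 26.358408*y^4 + 20.482664*y^3 - 25.192176*y^2 + 6.0648*y - 0.438976)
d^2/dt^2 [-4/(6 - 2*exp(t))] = 2*(exp(t) + 3)*exp(t)/(exp(t) - 3)^3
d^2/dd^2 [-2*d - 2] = 0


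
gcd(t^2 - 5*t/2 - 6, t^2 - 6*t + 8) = t - 4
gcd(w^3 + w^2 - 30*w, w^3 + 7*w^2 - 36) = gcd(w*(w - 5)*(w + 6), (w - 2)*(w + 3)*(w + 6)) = w + 6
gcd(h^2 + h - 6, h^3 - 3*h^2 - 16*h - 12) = 1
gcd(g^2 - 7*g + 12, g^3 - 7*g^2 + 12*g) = g^2 - 7*g + 12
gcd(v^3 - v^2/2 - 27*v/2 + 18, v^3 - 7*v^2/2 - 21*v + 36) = v^2 + 5*v/2 - 6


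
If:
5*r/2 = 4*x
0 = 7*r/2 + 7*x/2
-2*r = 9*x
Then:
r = 0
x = 0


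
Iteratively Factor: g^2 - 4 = (g + 2)*(g - 2)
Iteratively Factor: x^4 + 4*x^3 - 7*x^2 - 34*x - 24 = (x + 2)*(x^3 + 2*x^2 - 11*x - 12) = (x - 3)*(x + 2)*(x^2 + 5*x + 4) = (x - 3)*(x + 2)*(x + 4)*(x + 1)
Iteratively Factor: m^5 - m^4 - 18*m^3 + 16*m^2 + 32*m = (m - 2)*(m^4 + m^3 - 16*m^2 - 16*m) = (m - 2)*(m + 4)*(m^3 - 3*m^2 - 4*m) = (m - 2)*(m + 1)*(m + 4)*(m^2 - 4*m) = (m - 4)*(m - 2)*(m + 1)*(m + 4)*(m)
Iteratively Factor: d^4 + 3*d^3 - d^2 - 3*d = (d + 3)*(d^3 - d) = (d - 1)*(d + 3)*(d^2 + d) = d*(d - 1)*(d + 3)*(d + 1)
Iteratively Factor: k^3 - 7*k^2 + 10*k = (k - 5)*(k^2 - 2*k) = (k - 5)*(k - 2)*(k)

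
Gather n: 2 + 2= 4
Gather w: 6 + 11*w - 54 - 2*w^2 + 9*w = -2*w^2 + 20*w - 48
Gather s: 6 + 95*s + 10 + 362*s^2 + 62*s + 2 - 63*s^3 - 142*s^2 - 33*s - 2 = -63*s^3 + 220*s^2 + 124*s + 16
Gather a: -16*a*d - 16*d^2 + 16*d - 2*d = -16*a*d - 16*d^2 + 14*d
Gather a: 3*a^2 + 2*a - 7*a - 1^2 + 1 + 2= 3*a^2 - 5*a + 2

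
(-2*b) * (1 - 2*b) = 4*b^2 - 2*b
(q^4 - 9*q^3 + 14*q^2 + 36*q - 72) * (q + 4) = q^5 - 5*q^4 - 22*q^3 + 92*q^2 + 72*q - 288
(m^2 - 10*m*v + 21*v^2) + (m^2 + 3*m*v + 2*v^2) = 2*m^2 - 7*m*v + 23*v^2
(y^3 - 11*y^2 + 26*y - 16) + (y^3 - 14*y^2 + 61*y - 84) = 2*y^3 - 25*y^2 + 87*y - 100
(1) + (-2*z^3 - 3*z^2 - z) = -2*z^3 - 3*z^2 - z + 1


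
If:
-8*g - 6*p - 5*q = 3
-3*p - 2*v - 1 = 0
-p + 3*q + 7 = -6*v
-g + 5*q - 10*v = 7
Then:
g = -241/828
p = 73/276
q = -187/414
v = -165/184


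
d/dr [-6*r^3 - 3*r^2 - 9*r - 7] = -18*r^2 - 6*r - 9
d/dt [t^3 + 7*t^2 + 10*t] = 3*t^2 + 14*t + 10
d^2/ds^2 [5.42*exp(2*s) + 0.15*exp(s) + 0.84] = (21.68*exp(s) + 0.15)*exp(s)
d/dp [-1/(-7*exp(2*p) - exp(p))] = (-14*exp(p) - 1)*exp(-p)/(7*exp(p) + 1)^2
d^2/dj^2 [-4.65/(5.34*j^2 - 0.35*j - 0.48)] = (-265.19508*j^2 + 17.3817*j + 4.65*(10.68*j - 0.35)*(21.36*j - 0.7) + 23.83776)/(-5.34*j^2 + 0.35*j + 0.48)^3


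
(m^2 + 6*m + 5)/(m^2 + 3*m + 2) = (m + 5)/(m + 2)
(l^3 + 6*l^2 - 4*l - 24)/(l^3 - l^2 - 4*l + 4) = (l + 6)/(l - 1)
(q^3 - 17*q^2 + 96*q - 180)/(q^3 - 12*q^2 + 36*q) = (q - 5)/q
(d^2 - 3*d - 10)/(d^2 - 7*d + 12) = (d^2 - 3*d - 10)/(d^2 - 7*d + 12)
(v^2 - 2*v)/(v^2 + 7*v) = (v - 2)/(v + 7)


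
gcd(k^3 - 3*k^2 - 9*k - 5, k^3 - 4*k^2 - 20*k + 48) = 1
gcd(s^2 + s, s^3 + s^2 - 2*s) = s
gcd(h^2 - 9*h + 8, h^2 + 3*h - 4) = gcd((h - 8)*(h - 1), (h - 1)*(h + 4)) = h - 1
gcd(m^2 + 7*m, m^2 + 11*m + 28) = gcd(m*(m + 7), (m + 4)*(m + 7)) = m + 7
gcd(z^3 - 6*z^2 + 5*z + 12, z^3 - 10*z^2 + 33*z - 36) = z^2 - 7*z + 12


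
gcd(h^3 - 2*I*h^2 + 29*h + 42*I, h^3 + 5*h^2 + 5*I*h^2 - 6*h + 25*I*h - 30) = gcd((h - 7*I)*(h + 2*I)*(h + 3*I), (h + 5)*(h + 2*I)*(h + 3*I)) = h^2 + 5*I*h - 6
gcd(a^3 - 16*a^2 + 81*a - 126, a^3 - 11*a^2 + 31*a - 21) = a^2 - 10*a + 21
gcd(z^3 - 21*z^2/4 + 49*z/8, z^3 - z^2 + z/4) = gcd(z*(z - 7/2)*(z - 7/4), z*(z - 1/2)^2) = z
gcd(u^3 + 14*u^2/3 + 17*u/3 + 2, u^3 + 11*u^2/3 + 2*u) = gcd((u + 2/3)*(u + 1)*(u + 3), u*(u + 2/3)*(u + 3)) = u^2 + 11*u/3 + 2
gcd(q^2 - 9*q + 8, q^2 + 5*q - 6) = q - 1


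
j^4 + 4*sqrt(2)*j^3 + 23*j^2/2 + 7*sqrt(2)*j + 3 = (j + sqrt(2)/2)*(j + sqrt(2))^2*(j + 3*sqrt(2)/2)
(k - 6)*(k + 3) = k^2 - 3*k - 18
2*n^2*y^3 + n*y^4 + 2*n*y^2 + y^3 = y^2*(2*n + y)*(n*y + 1)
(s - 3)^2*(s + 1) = s^3 - 5*s^2 + 3*s + 9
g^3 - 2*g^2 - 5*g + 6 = (g - 3)*(g - 1)*(g + 2)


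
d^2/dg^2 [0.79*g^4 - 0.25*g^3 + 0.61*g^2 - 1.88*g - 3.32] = 9.48*g^2 - 1.5*g + 1.22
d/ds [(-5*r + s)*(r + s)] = -4*r + 2*s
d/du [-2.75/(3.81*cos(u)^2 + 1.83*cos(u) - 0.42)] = -(20.955*cos(u) + 5.0325)*sin(u)/(3.81*cos(u)^2 + 1.83*cos(u) - 0.42)^2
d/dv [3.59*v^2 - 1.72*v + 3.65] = 7.18*v - 1.72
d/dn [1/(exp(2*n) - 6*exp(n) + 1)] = 2*(3 - exp(n))*exp(n)/(exp(2*n) - 6*exp(n) + 1)^2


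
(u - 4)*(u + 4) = u^2 - 16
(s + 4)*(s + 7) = s^2 + 11*s + 28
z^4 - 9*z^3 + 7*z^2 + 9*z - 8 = (z - 8)*(z - 1)^2*(z + 1)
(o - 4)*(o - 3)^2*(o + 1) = o^4 - 9*o^3 + 23*o^2 - 3*o - 36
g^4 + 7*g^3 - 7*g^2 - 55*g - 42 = (g - 3)*(g + 1)*(g + 2)*(g + 7)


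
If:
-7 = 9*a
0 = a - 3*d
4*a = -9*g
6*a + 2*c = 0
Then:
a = -7/9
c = 7/3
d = -7/27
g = 28/81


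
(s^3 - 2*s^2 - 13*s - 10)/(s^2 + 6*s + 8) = (s^2 - 4*s - 5)/(s + 4)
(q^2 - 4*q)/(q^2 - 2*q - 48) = q*(4 - q)/(-q^2 + 2*q + 48)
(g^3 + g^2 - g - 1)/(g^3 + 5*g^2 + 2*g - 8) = (g^2 + 2*g + 1)/(g^2 + 6*g + 8)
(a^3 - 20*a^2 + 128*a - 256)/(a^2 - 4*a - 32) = (a^2 - 12*a + 32)/(a + 4)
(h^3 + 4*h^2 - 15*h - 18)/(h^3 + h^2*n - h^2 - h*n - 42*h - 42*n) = (h^2 - 2*h - 3)/(h^2 + h*n - 7*h - 7*n)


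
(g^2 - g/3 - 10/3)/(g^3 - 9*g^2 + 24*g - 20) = (g + 5/3)/(g^2 - 7*g + 10)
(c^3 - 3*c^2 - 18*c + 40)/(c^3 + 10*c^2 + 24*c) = (c^2 - 7*c + 10)/(c*(c + 6))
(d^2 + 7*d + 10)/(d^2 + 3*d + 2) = (d + 5)/(d + 1)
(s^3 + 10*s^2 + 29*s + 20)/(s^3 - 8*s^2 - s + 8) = (s^2 + 9*s + 20)/(s^2 - 9*s + 8)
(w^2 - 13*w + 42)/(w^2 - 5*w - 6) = (w - 7)/(w + 1)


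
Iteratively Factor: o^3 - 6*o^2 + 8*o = (o)*(o^2 - 6*o + 8) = o*(o - 2)*(o - 4)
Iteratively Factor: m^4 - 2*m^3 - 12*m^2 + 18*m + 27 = (m - 3)*(m^3 + m^2 - 9*m - 9) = (m - 3)^2*(m^2 + 4*m + 3) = (m - 3)^2*(m + 3)*(m + 1)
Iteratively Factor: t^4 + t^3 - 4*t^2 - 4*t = (t)*(t^3 + t^2 - 4*t - 4) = t*(t - 2)*(t^2 + 3*t + 2) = t*(t - 2)*(t + 1)*(t + 2)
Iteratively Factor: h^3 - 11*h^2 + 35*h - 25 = (h - 5)*(h^2 - 6*h + 5) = (h - 5)*(h - 1)*(h - 5)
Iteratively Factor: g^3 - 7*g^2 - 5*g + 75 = (g - 5)*(g^2 - 2*g - 15) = (g - 5)*(g + 3)*(g - 5)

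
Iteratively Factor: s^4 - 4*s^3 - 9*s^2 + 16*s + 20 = (s + 2)*(s^3 - 6*s^2 + 3*s + 10) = (s - 2)*(s + 2)*(s^2 - 4*s - 5) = (s - 5)*(s - 2)*(s + 2)*(s + 1)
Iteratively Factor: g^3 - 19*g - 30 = (g - 5)*(g^2 + 5*g + 6) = (g - 5)*(g + 2)*(g + 3)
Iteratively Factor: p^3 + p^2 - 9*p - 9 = (p + 1)*(p^2 - 9) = (p - 3)*(p + 1)*(p + 3)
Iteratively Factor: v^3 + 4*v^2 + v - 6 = (v - 1)*(v^2 + 5*v + 6) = (v - 1)*(v + 2)*(v + 3)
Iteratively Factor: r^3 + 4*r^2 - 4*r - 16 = (r - 2)*(r^2 + 6*r + 8) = (r - 2)*(r + 2)*(r + 4)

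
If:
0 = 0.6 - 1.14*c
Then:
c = 0.53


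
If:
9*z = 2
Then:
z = 2/9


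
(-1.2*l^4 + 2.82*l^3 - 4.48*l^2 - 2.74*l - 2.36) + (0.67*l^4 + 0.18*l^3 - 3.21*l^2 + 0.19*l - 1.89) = -0.53*l^4 + 3.0*l^3 - 7.69*l^2 - 2.55*l - 4.25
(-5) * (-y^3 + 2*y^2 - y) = 5*y^3 - 10*y^2 + 5*y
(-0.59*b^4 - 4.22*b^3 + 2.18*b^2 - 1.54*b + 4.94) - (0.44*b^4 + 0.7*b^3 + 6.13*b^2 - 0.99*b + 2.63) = -1.03*b^4 - 4.92*b^3 - 3.95*b^2 - 0.55*b + 2.31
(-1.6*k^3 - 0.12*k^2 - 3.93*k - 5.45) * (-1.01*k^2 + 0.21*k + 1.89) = 1.616*k^5 - 0.2148*k^4 + 0.9201*k^3 + 4.4524*k^2 - 8.5722*k - 10.3005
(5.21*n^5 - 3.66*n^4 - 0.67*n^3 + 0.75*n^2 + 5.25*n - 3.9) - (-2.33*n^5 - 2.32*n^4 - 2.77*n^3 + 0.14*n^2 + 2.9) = 7.54*n^5 - 1.34*n^4 + 2.1*n^3 + 0.61*n^2 + 5.25*n - 6.8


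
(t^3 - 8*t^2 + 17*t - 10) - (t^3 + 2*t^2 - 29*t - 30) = -10*t^2 + 46*t + 20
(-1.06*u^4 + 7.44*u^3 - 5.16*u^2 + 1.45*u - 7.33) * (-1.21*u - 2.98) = 1.2826*u^5 - 5.8436*u^4 - 15.9276*u^3 + 13.6223*u^2 + 4.5483*u + 21.8434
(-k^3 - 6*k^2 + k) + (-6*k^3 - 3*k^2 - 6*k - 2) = -7*k^3 - 9*k^2 - 5*k - 2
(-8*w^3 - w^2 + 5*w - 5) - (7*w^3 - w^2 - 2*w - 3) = -15*w^3 + 7*w - 2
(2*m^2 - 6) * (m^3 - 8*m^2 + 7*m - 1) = 2*m^5 - 16*m^4 + 8*m^3 + 46*m^2 - 42*m + 6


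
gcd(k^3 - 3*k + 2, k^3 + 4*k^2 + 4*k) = k + 2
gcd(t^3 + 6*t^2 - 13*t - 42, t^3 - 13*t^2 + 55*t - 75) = t - 3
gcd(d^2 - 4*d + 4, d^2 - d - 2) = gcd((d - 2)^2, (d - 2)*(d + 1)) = d - 2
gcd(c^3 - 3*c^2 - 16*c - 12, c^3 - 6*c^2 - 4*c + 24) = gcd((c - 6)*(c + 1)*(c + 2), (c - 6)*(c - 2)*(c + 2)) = c^2 - 4*c - 12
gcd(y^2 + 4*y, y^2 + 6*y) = y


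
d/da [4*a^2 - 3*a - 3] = 8*a - 3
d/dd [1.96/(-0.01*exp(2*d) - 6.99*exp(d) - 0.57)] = (0.0392*exp(d) + 13.7004)*exp(d)/(0.01*exp(2*d) + 6.99*exp(d) + 0.57)^2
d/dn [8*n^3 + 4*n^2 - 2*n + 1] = 24*n^2 + 8*n - 2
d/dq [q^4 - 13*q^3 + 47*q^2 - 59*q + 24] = 4*q^3 - 39*q^2 + 94*q - 59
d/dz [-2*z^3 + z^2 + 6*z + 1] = -6*z^2 + 2*z + 6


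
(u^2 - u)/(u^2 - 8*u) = (u - 1)/(u - 8)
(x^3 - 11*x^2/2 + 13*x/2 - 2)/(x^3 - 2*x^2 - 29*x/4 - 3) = 2*(2*x^2 - 3*x + 1)/(4*x^2 + 8*x + 3)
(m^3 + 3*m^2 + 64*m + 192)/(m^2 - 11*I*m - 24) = (m^2 + m*(3 + 8*I) + 24*I)/(m - 3*I)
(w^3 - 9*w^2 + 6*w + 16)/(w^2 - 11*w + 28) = (w^3 - 9*w^2 + 6*w + 16)/(w^2 - 11*w + 28)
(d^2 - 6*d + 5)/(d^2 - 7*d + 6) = (d - 5)/(d - 6)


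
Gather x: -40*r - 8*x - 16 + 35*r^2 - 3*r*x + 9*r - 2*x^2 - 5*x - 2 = 35*r^2 - 31*r - 2*x^2 + x*(-3*r - 13) - 18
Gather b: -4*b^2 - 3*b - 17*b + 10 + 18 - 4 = -4*b^2 - 20*b + 24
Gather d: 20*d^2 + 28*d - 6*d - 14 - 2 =20*d^2 + 22*d - 16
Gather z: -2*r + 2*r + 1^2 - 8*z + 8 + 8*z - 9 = 0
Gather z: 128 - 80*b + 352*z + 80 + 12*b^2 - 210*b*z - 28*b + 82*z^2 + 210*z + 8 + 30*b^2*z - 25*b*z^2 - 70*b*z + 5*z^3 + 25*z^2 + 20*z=12*b^2 - 108*b + 5*z^3 + z^2*(107 - 25*b) + z*(30*b^2 - 280*b + 582) + 216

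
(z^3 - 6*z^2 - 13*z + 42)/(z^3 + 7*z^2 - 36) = (z - 7)/(z + 6)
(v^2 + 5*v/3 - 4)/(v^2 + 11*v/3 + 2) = (3*v - 4)/(3*v + 2)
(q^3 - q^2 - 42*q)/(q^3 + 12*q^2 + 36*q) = (q - 7)/(q + 6)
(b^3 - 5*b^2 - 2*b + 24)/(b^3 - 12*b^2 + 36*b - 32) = (b^3 - 5*b^2 - 2*b + 24)/(b^3 - 12*b^2 + 36*b - 32)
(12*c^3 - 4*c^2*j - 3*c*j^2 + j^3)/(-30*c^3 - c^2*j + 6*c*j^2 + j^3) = (-6*c^2 - c*j + j^2)/(15*c^2 + 8*c*j + j^2)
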